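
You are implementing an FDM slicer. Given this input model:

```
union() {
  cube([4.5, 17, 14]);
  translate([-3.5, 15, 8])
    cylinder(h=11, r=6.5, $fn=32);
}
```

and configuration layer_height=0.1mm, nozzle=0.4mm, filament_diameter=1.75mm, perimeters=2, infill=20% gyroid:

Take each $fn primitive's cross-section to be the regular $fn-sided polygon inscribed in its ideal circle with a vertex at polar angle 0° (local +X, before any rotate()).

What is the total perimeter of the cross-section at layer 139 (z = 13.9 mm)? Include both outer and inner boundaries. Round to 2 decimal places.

65.12 mm

At z = 13.9 mm: the 4.5×17 cube contributes its full rectangle (perimeter 43.00 mm); the r=6.5 cylinder at (-3.5, 15) contributes a regular 32-gon of circumradius 6.5 (perimeter = 2·32·6.500·sin(180°/32) = 40.78 mm); Taking the union: the regions partially overlap (shared area 17.20 mm²), so the edge portions inside another operand are dropped and the merged outline is re-measured after clipping — boundary = 65.12 mm. Overall, the cross-section is a single solid region. Total boundary length (outer) = 65.12 mm.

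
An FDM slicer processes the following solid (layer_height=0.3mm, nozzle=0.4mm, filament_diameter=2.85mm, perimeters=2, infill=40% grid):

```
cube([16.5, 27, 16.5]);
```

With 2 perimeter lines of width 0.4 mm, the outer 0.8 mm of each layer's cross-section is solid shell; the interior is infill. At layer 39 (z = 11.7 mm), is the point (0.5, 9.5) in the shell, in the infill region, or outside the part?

shell

At z = 11.7 mm: the 16.5×27 cube contributes its full rectangle. Overall, the cross-section is a single solid region. The nearest boundary edge runs (0.00, 27.00)→(0.00, 0.00); distance from the point to it = 0.50 mm. The point is inside the cross-section, 0.50 mm from the nearest boundary — within the 0.8 mm shell band (2 × 0.4).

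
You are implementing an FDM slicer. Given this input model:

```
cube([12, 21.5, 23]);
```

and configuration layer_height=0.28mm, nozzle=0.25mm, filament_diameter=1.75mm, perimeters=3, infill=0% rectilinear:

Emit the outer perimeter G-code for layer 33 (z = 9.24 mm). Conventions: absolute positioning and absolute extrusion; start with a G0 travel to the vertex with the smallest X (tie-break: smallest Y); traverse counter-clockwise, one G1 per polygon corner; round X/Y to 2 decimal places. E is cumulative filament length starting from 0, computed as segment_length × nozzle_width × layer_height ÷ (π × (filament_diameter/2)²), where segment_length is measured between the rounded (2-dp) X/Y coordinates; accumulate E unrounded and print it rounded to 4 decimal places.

G0 X0.00 Y0.00 Z9.24
G1 X12.00 Y0.00 E0.3492
G1 X12.00 Y21.50 E0.9749
G1 X0.00 Y21.50 E1.3242
G1 X0.00 Y0.00 E1.9499

At z = 9.24 mm: the cube is present — its section is the full 12×21.5 rectangle. The outline is a single polygon with 4 vertices. Extrusion per mm of travel: 0.25 × 0.28 / (π × 0.875²) = 0.029103. Accumulating E over each segment gives final E = 1.9499.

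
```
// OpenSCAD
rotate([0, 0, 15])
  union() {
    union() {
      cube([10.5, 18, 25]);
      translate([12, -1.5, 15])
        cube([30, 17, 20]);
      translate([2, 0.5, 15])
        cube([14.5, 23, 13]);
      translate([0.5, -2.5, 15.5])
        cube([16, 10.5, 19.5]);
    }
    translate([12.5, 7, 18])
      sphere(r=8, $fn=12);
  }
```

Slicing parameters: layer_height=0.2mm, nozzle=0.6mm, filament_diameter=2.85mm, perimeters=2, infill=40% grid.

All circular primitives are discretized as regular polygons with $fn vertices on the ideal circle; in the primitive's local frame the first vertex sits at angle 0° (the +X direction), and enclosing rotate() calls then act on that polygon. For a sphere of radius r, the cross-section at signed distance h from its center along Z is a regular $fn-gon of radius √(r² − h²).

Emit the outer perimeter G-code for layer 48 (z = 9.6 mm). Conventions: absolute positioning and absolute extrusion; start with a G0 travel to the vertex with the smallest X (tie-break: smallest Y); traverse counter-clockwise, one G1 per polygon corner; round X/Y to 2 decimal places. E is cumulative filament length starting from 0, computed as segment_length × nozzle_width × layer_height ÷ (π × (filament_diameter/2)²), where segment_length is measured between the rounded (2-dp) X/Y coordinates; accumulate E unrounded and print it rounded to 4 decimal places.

G0 X-4.66 Y17.39 Z9.60
G1 X0.00 Y0.00 E0.3387
G1 X10.14 Y2.72 E0.5361
G1 X5.48 Y20.10 E0.8746
G1 X-4.66 Y17.39 E1.0720

At z = 9.6 mm: the cube (footprint 10.5×18) is included at this height; the cube at (12, -1.5) is not intersected at this z (z outside [15, 35]); the cube at (2, 0.5) does not reach this height (z outside [15, 28]); the cube at (0.5, -2.5) does not reach this height (z outside [15.5, 35]); Taking the union: only the 10.5×18 cube is present, so the union is just that shape — 1 connected region; the sphere at (12.5, 7) does not reach this height (|z−center|=8.400 > r=8); Taking the union: only that combined region is present, so the union is just that shape — 1 connected region; (rotated 15° about Z; rotation is an isometry so areas/perimeters/island counts are preserved). The outline is a single polygon with 4 vertices. Extrusion per mm of travel: 0.6 × 0.2 / (π × 1.425²) = 0.018811. Accumulating E over each segment gives final E = 1.0720.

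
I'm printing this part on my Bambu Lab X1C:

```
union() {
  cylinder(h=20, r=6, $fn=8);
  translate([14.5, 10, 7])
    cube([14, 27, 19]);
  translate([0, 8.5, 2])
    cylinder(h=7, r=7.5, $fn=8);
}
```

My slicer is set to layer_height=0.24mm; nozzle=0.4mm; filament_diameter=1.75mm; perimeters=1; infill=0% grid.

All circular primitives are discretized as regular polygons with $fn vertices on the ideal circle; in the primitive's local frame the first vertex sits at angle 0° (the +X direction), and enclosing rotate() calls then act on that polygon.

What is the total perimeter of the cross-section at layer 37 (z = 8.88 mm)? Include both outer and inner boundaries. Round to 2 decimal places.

At z = 8.88 mm: the cylinder: section is a regular 8-gon, circumradius r=6 (perimeter = 2·8·6.000·sin(180°/8) = 36.74 mm); the cube at (14.5, 10) is present — its section is the full 14×27 rectangle (perimeter 82.00 mm); the r=7.5 cylinder at (0, 8.5) contributes a regular 8-gon of circumradius 7.5 (perimeter = 2·8·7.500·sin(180°/8) = 45.92 mm); Combining (union): the regions partially overlap (shared area 28.29 mm²), so the edge portions inside another operand are dropped and the merged outline is re-measured after clipping — boundary = 142.41 mm. Overall, the cross-section has 2 separate islands. Total boundary length (outer) = 142.41 mm.

142.41 mm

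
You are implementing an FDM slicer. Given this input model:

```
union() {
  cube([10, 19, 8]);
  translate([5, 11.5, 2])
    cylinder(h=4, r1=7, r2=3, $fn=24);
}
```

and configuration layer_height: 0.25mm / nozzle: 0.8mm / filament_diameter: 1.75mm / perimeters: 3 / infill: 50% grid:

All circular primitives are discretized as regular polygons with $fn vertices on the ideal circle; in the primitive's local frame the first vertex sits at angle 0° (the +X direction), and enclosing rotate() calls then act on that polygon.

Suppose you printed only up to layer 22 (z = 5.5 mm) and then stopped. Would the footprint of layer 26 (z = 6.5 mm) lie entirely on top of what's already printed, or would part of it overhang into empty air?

Compare the two slices. At z = 5.5: the cube (footprint 10×19) is included at this height (area 190.00 mm²); the cone at (5, 11.5) contributes a regular 24-gon of circumradius 3.500 (interpolated between r1=7 and r2=3 at t=0.875) (area = (24/2)·3.500²·sin(360°/24) = 38.05 mm²); Merging all regions: the cone at (5, 11.5) lies entirely inside the 10×19 cube, so the union is just the 10×19 cube — area = 190.00 mm². At z = 6.5: the cube is present — its section is the full 10×19 rectangle (area 190.00 mm²); the cone at (5, 11.5) is not intersected at this z (z outside [2, 6]); Merging all regions: only the 10×19 cube is present, so the union is just that shape — area = 190.00 mm². Checking containment: the cross-section at z = 6.5 is a subset of the cross-section at z = 5.5.

entirely on top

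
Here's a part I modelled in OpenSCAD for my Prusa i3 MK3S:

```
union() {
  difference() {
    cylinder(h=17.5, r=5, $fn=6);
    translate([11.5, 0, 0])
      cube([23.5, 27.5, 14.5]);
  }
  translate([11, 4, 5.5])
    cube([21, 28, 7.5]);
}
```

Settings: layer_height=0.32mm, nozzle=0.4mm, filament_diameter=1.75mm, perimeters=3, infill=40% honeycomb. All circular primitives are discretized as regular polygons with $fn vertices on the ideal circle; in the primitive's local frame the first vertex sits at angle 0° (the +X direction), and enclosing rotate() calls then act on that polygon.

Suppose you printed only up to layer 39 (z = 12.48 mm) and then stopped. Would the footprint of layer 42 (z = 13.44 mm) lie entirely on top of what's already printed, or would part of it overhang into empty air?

entirely on top

Compare the two slices. At z = 12.48: the r=5 cylinder contributes a regular 6-gon of circumradius 5 (area = (6/2)·5.000²·sin(360°/6) = 64.95 mm²); the 23.5×27.5 cube at (11.5, 0) contributes its full rectangle (area 646.25 mm²); After the difference (first − rest): starting from the r=5 cylinder (64.95 mm²), the 23.5×27.5 cube at (11.5, 0) misses the remaining region (no effect) — area = 64.95 mm²; the 21×28 cube at (11, 4) contributes its full rectangle (area 588.00 mm²); Combining (union): the 2 present regions are separate (no shared area or edge), so areas and boundary lengths simply add and each stays a separate island — area = 652.95 mm². At z = 13.44: the cylinder: section is a regular 6-gon, circumradius r=5 (area = (6/2)·5.000²·sin(360°/6) = 64.95 mm²); the cube at (11.5, 0) (footprint 23.5×27.5) is included at this height (area 646.25 mm²); After the difference (first − rest): starting from the r=5 cylinder (64.95 mm²), the 23.5×27.5 cube at (11.5, 0) misses the remaining region (no effect) — area = 64.95 mm²; the cube at (11, 4) is not intersected at this z (z outside [5.5, 13]); Combining (union): only the result so far is present, so the union is just that shape — area = 64.95 mm². Checking containment: the cross-section at z = 13.44 is a subset of the cross-section at z = 12.48.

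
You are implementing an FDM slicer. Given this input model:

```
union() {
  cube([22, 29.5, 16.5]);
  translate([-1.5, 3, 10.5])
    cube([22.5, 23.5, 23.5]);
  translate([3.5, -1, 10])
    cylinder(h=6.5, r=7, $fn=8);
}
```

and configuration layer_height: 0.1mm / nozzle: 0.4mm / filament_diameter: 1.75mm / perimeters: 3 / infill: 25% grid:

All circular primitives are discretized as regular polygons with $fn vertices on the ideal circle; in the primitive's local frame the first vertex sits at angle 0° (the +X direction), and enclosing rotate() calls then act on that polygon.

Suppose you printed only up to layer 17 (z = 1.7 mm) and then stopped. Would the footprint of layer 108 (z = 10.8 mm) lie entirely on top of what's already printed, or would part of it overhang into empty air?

part overhangs

Compare the two slices. At z = 1.7: the cube (footprint 22×29.5) is included at this height (area 649.00 mm²); the cube at (-1.5, 3) is not intersected at this z (z outside [10.5, 34]); the cylinder at (3.5, -1) does not reach this height (z outside [10, 16.5]); Merging all regions: only the 22×29.5 cube is present, so the union is just that shape — area = 649.00 mm². At z = 10.8: the cube is present — its section is the full 22×29.5 rectangle (area 649.00 mm²); the 22.5×23.5 cube at (-1.5, 3) contributes its full rectangle (area 528.75 mm²); the r=7 cylinder at (3.5, -1) contributes a regular 8-gon of circumradius 7 (area = (8/2)·7.000²·sin(360°/8) = 138.59 mm²); Combining (union): the regions partially overlap — summed areas 1316.34 mm² minus the doubly-counted overlap 541.68 mm² gives 774.67 mm² — area = 774.67 mm². Checking containment: at z = 10.8 the cross-section extends beyond the z = 1.7 cross-section by about 125.67 mm².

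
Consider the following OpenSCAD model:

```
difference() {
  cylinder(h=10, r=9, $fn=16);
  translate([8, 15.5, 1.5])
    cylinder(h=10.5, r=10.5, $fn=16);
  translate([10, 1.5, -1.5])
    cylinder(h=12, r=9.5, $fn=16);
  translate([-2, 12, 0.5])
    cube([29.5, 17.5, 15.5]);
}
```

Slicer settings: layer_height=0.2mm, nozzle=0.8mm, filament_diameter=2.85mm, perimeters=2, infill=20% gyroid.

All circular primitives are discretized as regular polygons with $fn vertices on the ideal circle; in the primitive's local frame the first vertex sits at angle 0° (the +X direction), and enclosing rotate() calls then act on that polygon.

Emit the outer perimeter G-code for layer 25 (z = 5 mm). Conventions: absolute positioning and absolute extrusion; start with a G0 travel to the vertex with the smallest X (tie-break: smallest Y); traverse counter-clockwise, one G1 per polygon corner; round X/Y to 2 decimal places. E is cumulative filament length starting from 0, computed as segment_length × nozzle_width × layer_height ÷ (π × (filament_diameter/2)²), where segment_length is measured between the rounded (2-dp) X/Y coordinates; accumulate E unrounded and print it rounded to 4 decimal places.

At z = 5 mm: the r=9 cylinder contributes a regular 16-gon of circumradius 9; the r=10.5 cylinder at (8, 15.5) contributes a regular 16-gon of circumradius 10.5; the cylinder at (10, 1.5): section is a regular 16-gon, circumradius r=9.5; the 29.5×17.5 cube at (-2, 12) contributes its full rectangle; Subtracting the remaining from the first: starting from the r=9 cylinder, the r=10.5 cylinder at (8, 15.5) partially overlaps it — only the 9.89 mm² overlap (of its 337.53 mm²) is removed, clipping the outline; the r=9.5 cylinder at (10, 1.5) partially overlaps it — only the 80.56 mm² overlap (of its 276.30 mm²) is removed, clipping the outline; the 29.5×17.5 cube at (-2, 12) misses the remaining region (no effect) — 1 connected region. The outline is a single polygon with 17 vertices. Extrusion per mm of travel: 0.8 × 0.2 / (π × 1.425²) = 0.025081. Accumulating E over each segment gives final E = 1.3443.

G0 X-9.00 Y0.00 Z5.00
G1 X-8.31 Y-3.44 E0.0880
G1 X-6.36 Y-6.36 E0.1761
G1 X-3.44 Y-8.31 E0.2641
G1 X0.00 Y-9.00 E0.3521
G1 X3.44 Y-8.31 E0.4401
G1 X5.68 Y-6.82 E0.5076
G1 X3.28 Y-5.22 E0.5799
G1 X1.22 Y-2.14 E0.6729
G1 X0.50 Y1.50 E0.7659
G1 X1.22 Y5.14 E0.8590
G1 X2.38 Y6.87 E0.9112
G1 X0.58 Y8.08 E0.9656
G1 X-0.04 Y8.99 E0.9933
G1 X-3.44 Y8.31 E1.0802
G1 X-6.36 Y6.36 E1.1683
G1 X-8.31 Y3.44 E1.2563
G1 X-9.00 Y0.00 E1.3443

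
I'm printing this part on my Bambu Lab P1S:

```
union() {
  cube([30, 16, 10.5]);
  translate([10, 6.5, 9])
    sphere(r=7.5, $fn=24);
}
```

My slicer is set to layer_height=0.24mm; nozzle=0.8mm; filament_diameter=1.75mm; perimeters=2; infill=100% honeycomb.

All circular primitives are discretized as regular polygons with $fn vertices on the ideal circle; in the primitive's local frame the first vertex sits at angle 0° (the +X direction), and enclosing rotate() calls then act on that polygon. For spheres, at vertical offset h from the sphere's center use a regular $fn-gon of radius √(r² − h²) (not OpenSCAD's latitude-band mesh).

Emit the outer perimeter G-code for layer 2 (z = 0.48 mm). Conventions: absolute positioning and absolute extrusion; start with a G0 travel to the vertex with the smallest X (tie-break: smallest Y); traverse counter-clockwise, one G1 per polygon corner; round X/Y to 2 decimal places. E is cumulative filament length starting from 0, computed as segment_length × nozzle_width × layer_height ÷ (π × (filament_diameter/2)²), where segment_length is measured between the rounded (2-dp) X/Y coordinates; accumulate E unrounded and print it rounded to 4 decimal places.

At z = 0.48 mm: the cube is present — its section is the full 30×16 rectangle; the sphere at (10, 6.5) is not intersected at this z (|z−center|=8.520 > r=7.5); Merging all regions: only the 30×16 cube is present, so the union is just that shape — 1 connected region. The outline is a single polygon with 4 vertices. Extrusion per mm of travel: 0.8 × 0.24 / (π × 0.875²) = 0.079824. Accumulating E over each segment gives final E = 7.3438.

G0 X0.00 Y0.00 Z0.48
G1 X30.00 Y0.00 E2.3947
G1 X30.00 Y16.00 E3.6719
G1 X0.00 Y16.00 E6.0666
G1 X0.00 Y0.00 E7.3438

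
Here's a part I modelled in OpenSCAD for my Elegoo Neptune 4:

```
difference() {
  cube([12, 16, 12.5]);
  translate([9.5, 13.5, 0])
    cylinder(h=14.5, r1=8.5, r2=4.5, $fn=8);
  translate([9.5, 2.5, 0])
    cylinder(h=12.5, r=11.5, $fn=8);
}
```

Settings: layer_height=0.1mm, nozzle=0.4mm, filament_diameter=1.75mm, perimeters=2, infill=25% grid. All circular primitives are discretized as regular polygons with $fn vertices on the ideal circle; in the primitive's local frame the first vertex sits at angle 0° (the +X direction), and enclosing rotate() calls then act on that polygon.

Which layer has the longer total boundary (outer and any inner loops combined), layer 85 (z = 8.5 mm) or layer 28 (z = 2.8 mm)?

layer 85 (z = 8.5 mm)

Layer 85 (z = 8.5): the cube is present — its section is the full 12×16 rectangle (perimeter 56.00 mm); the cone at (9.5, 13.5) contributes a regular 8-gon of circumradius 6.155 (interpolated between r1=8.5 and r2=4.5 at t=0.586) (perimeter = 2·8·6.155·sin(180°/8) = 37.69 mm); the cylinder at (9.5, 2.5): section is a regular 8-gon, circumradius r=11.5 (perimeter = 2·8·11.500·sin(180°/8) = 70.41 mm); Taking the first minus the rest: starting from the 12×16 cube, the cone at (9.5, 13.5) partially overlaps it — only the 61.23 mm² overlap (of its 107.16 mm²) is removed, clipping the outline; the r=11.5 cylinder at (9.5, 2.5) partially overlaps it — only the 109.33 mm² overlap (of its 374.06 mm²) is removed, clipping the outline — boundary = 24.15 mm. So its perimeter = 24.15 mm. Layer 28 (z = 2.8): the cube (footprint 12×16) is included at this height (perimeter 56.00 mm); the cone at (9.5, 13.5) (r1=8.5→r2=4.5) has section circumradius 7.728 here — a regular 8-gon (perimeter = 2·8·7.728·sin(180°/8) = 47.32 mm); the cylinder at (9.5, 2.5): section is a regular 8-gon, circumradius r=11.5 (perimeter = 2·8·11.500·sin(180°/8) = 70.41 mm); Subtracting the remaining from the first: starting from the 12×16 cube, the cone at (9.5, 13.5) partially overlaps it — only the 84.52 mm² overlap (of its 168.90 mm²) is removed, clipping the outline; the r=11.5 cylinder at (9.5, 2.5) partially overlaps it — only the 93.15 mm² overlap (of its 374.06 mm²) is removed, clipping the outline — boundary = 21.73 mm. So its perimeter = 21.73 mm. Layer 85 is larger (24.15 vs 21.73 mm).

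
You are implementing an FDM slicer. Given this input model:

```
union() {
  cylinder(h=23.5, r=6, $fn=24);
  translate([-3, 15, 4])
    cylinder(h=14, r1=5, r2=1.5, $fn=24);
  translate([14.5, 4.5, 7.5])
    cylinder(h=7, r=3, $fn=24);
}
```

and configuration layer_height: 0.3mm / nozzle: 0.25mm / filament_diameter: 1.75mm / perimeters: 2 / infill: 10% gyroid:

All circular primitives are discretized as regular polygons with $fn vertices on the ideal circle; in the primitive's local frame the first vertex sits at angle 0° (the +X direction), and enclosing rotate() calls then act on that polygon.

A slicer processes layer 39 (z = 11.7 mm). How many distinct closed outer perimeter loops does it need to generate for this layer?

At z = 11.7 mm: the r=6 cylinder gives a regular 24-gon of circumradius 6 (constant along its height); the cone at (-3, 15) (r1=5→r2=1.5) has section circumradius 3.075 here — a regular 24-gon; the r=3 cylinder at (14.5, 4.5) gives a regular 24-gon of circumradius 3 (constant along its height); Taking the union: the 3 present regions are separate (no shared area or edge), so areas and boundary lengths simply add and each stays a separate island — 3 connected regions. The result has 3 disconnected regions.

3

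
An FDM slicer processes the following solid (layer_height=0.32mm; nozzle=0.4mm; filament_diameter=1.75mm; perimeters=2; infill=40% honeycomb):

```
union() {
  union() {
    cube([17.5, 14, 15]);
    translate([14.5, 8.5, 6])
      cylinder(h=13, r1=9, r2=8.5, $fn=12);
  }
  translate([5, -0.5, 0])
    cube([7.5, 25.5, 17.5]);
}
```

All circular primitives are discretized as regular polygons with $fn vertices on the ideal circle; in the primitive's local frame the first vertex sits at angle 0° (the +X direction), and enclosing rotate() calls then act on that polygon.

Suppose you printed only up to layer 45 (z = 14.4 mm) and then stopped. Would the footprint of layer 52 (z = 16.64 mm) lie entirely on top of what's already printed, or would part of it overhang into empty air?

entirely on top

Compare the two slices. At z = 14.4: the cube is present — its section is the full 17.5×14 rectangle (area 245.00 mm²); the cone at (14.5, 8.5) contributes a regular 12-gon of circumradius 8.677 (interpolated between r1=9 and r2=8.5 at t=0.646) (area = (12/2)·8.677²·sin(360°/12) = 225.87 mm²); Combining (union): the regions partially overlap — summed areas 470.87 mm² minus the doubly-counted overlap 140.85 mm² gives 330.02 mm² — area = 330.02 mm²; the cube at (5, -0.5) (footprint 7.5×25.5) is included at this height (area 191.25 mm²); Merging all regions: the regions partially overlap — summed areas 521.27 mm² minus the doubly-counted overlap 112.47 mm² gives 408.79 mm² — area = 408.79 mm². At z = 16.64: the cube does not reach this height (z outside [0, 15]); the cone at (14.5, 8.5) (r1=9→r2=8.5) has section circumradius 8.591 here — a regular 12-gon (area = (12/2)·8.591²·sin(360°/12) = 221.40 mm²); Taking the union: only the cone at (14.5, 8.5) is present, so the union is just that shape — area = 221.40 mm²; the cube at (5, -0.5) is present — its section is the full 7.5×25.5 rectangle (area 191.25 mm²); Merging all regions: the regions partially overlap — summed areas 412.65 mm² minus the doubly-counted overlap 77.41 mm² gives 335.24 mm² — area = 335.24 mm². Checking containment: the cross-section at z = 16.64 is a subset of the cross-section at z = 14.4.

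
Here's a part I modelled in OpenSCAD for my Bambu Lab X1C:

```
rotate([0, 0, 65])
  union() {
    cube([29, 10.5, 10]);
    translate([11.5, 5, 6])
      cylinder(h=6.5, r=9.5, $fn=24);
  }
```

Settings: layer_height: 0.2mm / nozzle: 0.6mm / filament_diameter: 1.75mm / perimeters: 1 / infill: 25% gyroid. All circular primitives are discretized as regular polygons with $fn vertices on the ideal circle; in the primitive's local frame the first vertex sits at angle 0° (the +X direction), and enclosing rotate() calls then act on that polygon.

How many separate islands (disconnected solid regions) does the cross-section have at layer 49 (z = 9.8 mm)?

1

At z = 9.8 mm: the 29×10.5 cube contributes its full rectangle; the r=9.5 cylinder at (11.5, 5) contributes a regular 24-gon of circumradius 9.5; Merging all regions: the regions partially overlap (shared area 187.57 mm²), so overlapping operands fuse into one piece — 1 connected region; (whole slice rotated 65° about Z — lengths, areas and connectivity unchanged). Overall, the cross-section is a single solid region. Island count = 1.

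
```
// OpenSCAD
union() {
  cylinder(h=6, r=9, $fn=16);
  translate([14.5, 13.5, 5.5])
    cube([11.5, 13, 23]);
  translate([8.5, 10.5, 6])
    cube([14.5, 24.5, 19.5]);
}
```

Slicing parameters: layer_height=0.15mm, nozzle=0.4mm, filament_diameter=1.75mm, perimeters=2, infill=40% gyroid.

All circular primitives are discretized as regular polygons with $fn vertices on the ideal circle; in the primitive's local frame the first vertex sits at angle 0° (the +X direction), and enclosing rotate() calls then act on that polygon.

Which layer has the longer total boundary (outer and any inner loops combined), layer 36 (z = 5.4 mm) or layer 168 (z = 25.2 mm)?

layer 168 (z = 25.2 mm)

Layer 36 (z = 5.4): the r=9 cylinder contributes a regular 16-gon of circumradius 9 (perimeter = 2·16·9.000·sin(180°/16) = 56.19 mm); the cube at (14.5, 13.5) does not reach this height (z outside [5.5, 28.5]); the cube at (8.5, 10.5) does not reach this height (z outside [6, 25.5]); Combining (union): only the r=9 cylinder is present, so the union is just that shape — boundary = 56.19 mm. So its perimeter = 56.19 mm. Layer 168 (z = 25.2): the cylinder does not reach this height (z outside [0, 6]); the cube at (14.5, 13.5) is present — its section is the full 11.5×13 rectangle (perimeter 49.00 mm); the 14.5×24.5 cube at (8.5, 10.5) contributes its full rectangle (perimeter 78.00 mm); Combining (union): the regions partially overlap (shared area 110.50 mm²), so the edge portions inside another operand are dropped and the merged outline is re-measured after clipping — boundary = 84.00 mm. So its perimeter = 84.00 mm. Layer 168 is larger (84.00 vs 56.19 mm).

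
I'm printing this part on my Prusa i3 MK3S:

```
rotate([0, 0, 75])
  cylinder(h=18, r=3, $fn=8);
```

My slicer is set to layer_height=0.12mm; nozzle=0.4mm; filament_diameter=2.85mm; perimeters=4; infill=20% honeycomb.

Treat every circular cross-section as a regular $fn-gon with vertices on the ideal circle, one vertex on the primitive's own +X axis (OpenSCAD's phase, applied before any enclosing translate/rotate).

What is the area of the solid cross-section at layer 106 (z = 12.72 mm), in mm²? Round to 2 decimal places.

25.46 mm²

At z = 12.72 mm: the cylinder: section is a regular 8-gon, circumradius r=3 (area = (8/2)·3.000²·sin(360°/8) = 25.46 mm²); (whole slice rotated 75° about Z — lengths, areas and connectivity unchanged). Overall, the cross-section is a single solid region. Net area = 25.46 mm².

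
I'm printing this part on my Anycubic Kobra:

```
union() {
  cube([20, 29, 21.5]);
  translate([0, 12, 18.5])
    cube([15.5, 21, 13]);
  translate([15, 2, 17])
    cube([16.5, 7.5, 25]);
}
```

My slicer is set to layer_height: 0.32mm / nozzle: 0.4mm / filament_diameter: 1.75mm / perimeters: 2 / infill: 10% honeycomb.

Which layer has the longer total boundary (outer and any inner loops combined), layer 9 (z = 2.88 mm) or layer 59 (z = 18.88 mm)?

Layer 9 (z = 2.88): the 20×29 cube contributes its full rectangle (perimeter 98.00 mm); the cube at (0, 12) does not reach this height (z outside [18.5, 31.5]); the cube at (15, 2) does not reach this height (z outside [17, 42]); Combining (union): only the 20×29 cube is present, so the union is just that shape — boundary = 98.00 mm. So its perimeter = 98.00 mm. Layer 59 (z = 18.88): the cube (footprint 20×29) is included at this height (perimeter 98.00 mm); the 15.5×21 cube at (0, 12) contributes its full rectangle (perimeter 73.00 mm); the cube at (15, 2) (footprint 16.5×7.5) is included at this height (perimeter 48.00 mm); Taking the union: the regions partially overlap (shared area 301.00 mm²), so the edge portions inside another operand are dropped and the merged outline is re-measured after clipping — boundary = 129.00 mm. So its perimeter = 129.00 mm. Layer 59 is larger (129.00 vs 98.00 mm).

layer 59 (z = 18.88 mm)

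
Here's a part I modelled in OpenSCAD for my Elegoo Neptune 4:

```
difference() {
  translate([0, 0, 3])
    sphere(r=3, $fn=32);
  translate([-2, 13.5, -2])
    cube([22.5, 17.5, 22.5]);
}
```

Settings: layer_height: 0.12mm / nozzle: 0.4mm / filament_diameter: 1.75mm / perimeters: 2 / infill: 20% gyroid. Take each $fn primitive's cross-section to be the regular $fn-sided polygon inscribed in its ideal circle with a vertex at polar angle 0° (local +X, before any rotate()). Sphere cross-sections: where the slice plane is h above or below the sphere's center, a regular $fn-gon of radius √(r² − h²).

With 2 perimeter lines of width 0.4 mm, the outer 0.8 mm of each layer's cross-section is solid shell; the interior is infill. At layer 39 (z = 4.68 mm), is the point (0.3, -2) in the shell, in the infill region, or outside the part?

shell

At z = 4.68 mm: the r=3 sphere contributes a regular 32-gon of circumradius √(3²−1.68²) = 2.485; the 22.5×17.5 cube at (-2, 13.5) contributes its full rectangle; Subtracting the remaining from the first: starting from the r=3 sphere, the 22.5×17.5 cube at (-2, 13.5) misses the remaining region (no effect) — 1 connected region. Overall, the cross-section is a single solid region. The nearest boundary edge runs (0.48, -2.44)→(-0.00, -2.49); distance from the point to it = 0.45 mm. The point is inside the cross-section, 0.45 mm from the nearest boundary — within the 0.8 mm shell band (2 × 0.4).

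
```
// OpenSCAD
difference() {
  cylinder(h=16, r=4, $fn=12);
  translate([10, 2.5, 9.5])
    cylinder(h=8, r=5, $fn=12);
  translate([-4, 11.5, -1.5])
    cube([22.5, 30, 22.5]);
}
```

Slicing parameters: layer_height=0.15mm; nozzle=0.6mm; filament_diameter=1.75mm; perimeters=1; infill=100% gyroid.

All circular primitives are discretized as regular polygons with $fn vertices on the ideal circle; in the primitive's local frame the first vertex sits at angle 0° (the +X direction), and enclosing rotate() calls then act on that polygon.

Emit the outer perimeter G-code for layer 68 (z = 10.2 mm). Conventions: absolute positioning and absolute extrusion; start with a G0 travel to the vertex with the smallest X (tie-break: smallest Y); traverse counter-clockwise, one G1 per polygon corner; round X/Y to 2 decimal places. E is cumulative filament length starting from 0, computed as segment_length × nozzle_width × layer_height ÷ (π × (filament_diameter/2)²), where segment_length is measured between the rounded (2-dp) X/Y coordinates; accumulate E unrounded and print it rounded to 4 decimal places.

G0 X-4.00 Y0.00 Z10.20
G1 X-3.46 Y-2.00 E0.0775
G1 X-2.00 Y-3.46 E0.1548
G1 X0.00 Y-4.00 E0.2323
G1 X2.00 Y-3.46 E0.3098
G1 X3.46 Y-2.00 E0.3871
G1 X4.00 Y0.00 E0.4646
G1 X3.46 Y2.00 E0.5421
G1 X2.00 Y3.46 E0.6193
G1 X0.00 Y4.00 E0.6969
G1 X-2.00 Y3.46 E0.7744
G1 X-3.46 Y2.00 E0.8516
G1 X-4.00 Y0.00 E0.9292

At z = 10.2 mm: the r=4 cylinder contributes a regular 12-gon of circumradius 4; the cylinder at (10, 2.5): section is a regular 12-gon, circumradius r=5; the 22.5×30 cube at (-4, 11.5) contributes its full rectangle; Taking the first minus the rest: starting from the r=4 cylinder, the r=5 cylinder at (10, 2.5) misses the remaining region (no effect); the 22.5×30 cube at (-4, 11.5) misses the remaining region (no effect) — 1 connected region. The outline is a single polygon with 12 vertices. Extrusion per mm of travel: 0.6 × 0.15 / (π × 0.875²) = 0.037418. Accumulating E over each segment gives final E = 0.9292.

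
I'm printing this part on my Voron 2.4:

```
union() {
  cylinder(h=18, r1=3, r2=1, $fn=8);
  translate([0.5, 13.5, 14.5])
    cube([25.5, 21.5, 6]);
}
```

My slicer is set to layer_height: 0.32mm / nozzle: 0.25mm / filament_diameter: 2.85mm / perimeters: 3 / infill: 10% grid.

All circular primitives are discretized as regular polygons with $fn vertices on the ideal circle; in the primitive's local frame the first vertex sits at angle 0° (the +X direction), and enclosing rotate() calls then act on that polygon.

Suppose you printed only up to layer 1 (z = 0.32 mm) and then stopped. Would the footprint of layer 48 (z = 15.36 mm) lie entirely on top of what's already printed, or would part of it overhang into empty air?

part overhangs

Compare the two slices. At z = 0.32: the cone: at t=0.018 of its height the radius interpolates to r₁+(r₂−r₁)t = 2.964, giving a regular 8-gon of that circumradius (area = (8/2)·2.964²·sin(360°/8) = 24.86 mm²); the cube at (0.5, 13.5) does not reach this height (z outside [14.5, 20.5]); Combining (union): only the cone is present, so the union is just that shape — area = 24.86 mm². At z = 15.36: the cone: at t=0.853 of its height the radius interpolates to r₁+(r₂−r₁)t = 1.293, giving a regular 8-gon of that circumradius (area = (8/2)·1.293²·sin(360°/8) = 4.73 mm²); the cube at (0.5, 13.5) (footprint 25.5×21.5) is included at this height (area 548.25 mm²); Merging all regions: the 2 present regions are separate (no shared area or edge), so areas and boundary lengths simply add and each stays a separate island — area = 552.98 mm². Checking containment: at z = 15.36 the cross-section extends beyond the z = 0.32 cross-section by about 548.25 mm².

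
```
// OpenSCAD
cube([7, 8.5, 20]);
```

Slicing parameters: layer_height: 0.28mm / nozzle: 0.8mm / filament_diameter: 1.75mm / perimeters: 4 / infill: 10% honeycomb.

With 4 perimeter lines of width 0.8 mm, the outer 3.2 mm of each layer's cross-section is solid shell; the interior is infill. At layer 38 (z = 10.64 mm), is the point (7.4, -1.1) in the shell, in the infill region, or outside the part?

outside

At z = 10.64 mm: the 7×8.5 cube contributes its full rectangle. Overall, the cross-section is a single solid region. The nearest boundary edge runs (0.00, 0.00)→(7.00, 0.00); distance from the point to it = 1.17 mm. The point is not inside any of the regions above, so it lies outside the cross-section (1.17 mm from the nearest boundary).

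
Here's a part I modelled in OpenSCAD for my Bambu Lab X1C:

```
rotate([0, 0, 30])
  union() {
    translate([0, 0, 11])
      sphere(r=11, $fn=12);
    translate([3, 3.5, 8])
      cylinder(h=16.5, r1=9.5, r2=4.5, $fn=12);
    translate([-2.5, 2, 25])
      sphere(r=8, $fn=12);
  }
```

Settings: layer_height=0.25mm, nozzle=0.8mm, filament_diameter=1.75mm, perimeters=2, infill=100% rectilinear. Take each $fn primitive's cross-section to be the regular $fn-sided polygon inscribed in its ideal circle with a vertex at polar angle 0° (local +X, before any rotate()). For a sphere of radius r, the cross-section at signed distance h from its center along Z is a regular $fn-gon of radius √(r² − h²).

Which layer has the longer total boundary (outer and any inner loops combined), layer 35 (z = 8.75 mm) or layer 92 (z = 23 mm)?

Layer 35 (z = 8.75): the r=11 sphere contributes a regular 12-gon of circumradius √(11²−2.25²) = 10.767 (perimeter = 2·12·10.767·sin(180°/12) = 66.88 mm); the cone at (3, 3.5) contributes a regular 12-gon of circumradius 9.273 (interpolated between r1=9.5 and r2=4.5 at t=0.045) (perimeter = 2·12·9.273·sin(180°/12) = 57.60 mm); the sphere at (-2.5, 2) does not reach this height (|z−center|=16.250 > r=8); Combining (union): the regions partially overlap (shared area 208.67 mm²), so the edge portions inside another operand are dropped and the merged outline is re-measured after clipping — boundary = 72.21 mm; (whole slice rotated 30° about Z — lengths, areas and connectivity unchanged). So its perimeter = 72.21 mm. Layer 92 (z = 23): the sphere is not intersected at this z (|z−center|=12.000 > r=11); the cone at (3, 3.5) contributes a regular 12-gon of circumradius 4.955 (interpolated between r1=9.5 and r2=4.5 at t=0.909) (perimeter = 2·12·4.955·sin(180°/12) = 30.78 mm); the r=8 sphere at (-2.5, 2) contributes a regular 12-gon of circumradius √(8²−2²) = 7.746 (perimeter = 2·12·7.746·sin(180°/12) = 48.12 mm); Merging all regions: the regions partially overlap (shared area 49.40 mm²), so the edge portions inside another operand are dropped and the merged outline is re-measured after clipping — boundary = 52.72 mm; (whole slice rotated 30° about Z — lengths, areas and connectivity unchanged). So its perimeter = 52.72 mm. Layer 35 is larger (72.21 vs 52.72 mm).

layer 35 (z = 8.75 mm)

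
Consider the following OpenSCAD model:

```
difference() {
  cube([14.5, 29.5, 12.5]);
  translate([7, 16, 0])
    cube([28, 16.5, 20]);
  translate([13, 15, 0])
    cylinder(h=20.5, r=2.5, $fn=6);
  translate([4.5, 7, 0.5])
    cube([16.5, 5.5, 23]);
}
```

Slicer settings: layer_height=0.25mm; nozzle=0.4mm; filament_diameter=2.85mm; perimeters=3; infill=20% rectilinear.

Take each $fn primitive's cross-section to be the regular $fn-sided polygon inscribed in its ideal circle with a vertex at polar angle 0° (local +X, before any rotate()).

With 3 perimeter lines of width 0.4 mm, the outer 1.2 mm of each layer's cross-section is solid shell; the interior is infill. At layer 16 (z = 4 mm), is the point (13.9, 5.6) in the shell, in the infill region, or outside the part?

shell

At z = 4 mm: the cube is present — its section is the full 14.5×29.5 rectangle; the 28×16.5 cube at (7, 16) contributes its full rectangle; the r=2.5 cylinder at (13, 15) gives a regular 6-gon of circumradius 2.5 (constant along its height); the cube at (4.5, 7) (footprint 16.5×5.5) is included at this height; After the difference (first − rest): starting from the 14.5×29.5 cube, the 28×16.5 cube at (7, 16) partially overlaps it — only the 101.25 mm² overlap (of its 462.00 mm²) is removed, clipping the outline; the r=2.5 cylinder at (13, 15) partially overlaps it — only the 10.96 mm² overlap (of its 16.24 mm²) is removed, clipping the outline; the 16.5×5.5 cube at (4.5, 7) partially overlaps it — only the 55.00 mm² overlap (of its 90.75 mm²) is removed, clipping the outline — 1 connected region. Overall, the cross-section is a single solid region. The nearest boundary edge runs (14.50, 7.00)→(14.50, 0.00); distance from the point to it = 0.60 mm. The point is inside the cross-section, 0.60 mm from the nearest boundary — within the 1.2 mm shell band (3 × 0.4).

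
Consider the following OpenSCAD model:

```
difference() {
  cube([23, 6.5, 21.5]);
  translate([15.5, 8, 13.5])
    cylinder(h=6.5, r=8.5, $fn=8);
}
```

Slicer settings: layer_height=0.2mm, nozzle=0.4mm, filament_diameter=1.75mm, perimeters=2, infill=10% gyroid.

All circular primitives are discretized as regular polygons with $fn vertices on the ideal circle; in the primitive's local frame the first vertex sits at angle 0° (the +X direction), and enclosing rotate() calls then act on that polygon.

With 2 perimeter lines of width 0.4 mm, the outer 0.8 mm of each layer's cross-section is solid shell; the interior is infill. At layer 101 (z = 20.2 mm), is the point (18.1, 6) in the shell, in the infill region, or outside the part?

At z = 20.2 mm: the cube is present — its section is the full 23×6.5 rectangle; the cylinder at (15.5, 8) is not intersected at this z (z outside [13.5, 20]); Subtracting the remaining from the first: none of the subtracted shapes is present at this height, so the 23×6.5 cube is unchanged — 1 connected region. Overall, the cross-section is a single solid region. The nearest boundary edge runs (23.00, 6.50)→(0.00, 6.50); distance from the point to it = 0.50 mm. The point is inside the cross-section, 0.50 mm from the nearest boundary — within the 0.8 mm shell band (2 × 0.4).

shell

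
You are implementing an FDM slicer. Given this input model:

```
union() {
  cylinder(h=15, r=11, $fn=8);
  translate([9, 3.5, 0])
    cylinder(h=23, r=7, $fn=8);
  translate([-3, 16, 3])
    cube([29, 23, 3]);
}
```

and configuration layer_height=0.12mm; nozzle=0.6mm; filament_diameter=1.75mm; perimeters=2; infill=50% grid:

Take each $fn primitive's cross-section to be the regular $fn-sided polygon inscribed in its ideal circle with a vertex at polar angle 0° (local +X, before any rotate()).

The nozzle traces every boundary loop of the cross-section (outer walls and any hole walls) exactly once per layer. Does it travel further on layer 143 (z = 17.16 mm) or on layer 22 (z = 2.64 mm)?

layer 22 (z = 2.64 mm)

Layer 143 (z = 17.16): the cylinder is absent (z outside [0, 15]); the r=7 cylinder at (9, 3.5) gives a regular 8-gon of circumradius 7 (constant along its height) (perimeter = 2·8·7.000·sin(180°/8) = 42.86 mm); the cube at (-3, 16) is not intersected at this z (z outside [3, 6]); Merging all regions: only the r=7 cylinder at (9, 3.5) is present, so the union is just that shape — boundary = 42.86 mm. So its perimeter = 42.86 mm. Layer 22 (z = 2.64): the r=11 cylinder contributes a regular 8-gon of circumradius 11 (perimeter = 2·8·11.000·sin(180°/8) = 67.35 mm); the r=7 cylinder at (9, 3.5) gives a regular 8-gon of circumradius 7 (constant along its height) (perimeter = 2·8·7.000·sin(180°/8) = 42.86 mm); the cube at (-3, 16) is not intersected at this z (z outside [3, 6]); Combining (union): the regions partially overlap (shared area 70.73 mm²), so the edge portions inside another operand are dropped and the merged outline is re-measured after clipping — boundary = 77.48 mm. So its perimeter = 77.48 mm. Layer 22 is larger (77.48 vs 42.86 mm).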